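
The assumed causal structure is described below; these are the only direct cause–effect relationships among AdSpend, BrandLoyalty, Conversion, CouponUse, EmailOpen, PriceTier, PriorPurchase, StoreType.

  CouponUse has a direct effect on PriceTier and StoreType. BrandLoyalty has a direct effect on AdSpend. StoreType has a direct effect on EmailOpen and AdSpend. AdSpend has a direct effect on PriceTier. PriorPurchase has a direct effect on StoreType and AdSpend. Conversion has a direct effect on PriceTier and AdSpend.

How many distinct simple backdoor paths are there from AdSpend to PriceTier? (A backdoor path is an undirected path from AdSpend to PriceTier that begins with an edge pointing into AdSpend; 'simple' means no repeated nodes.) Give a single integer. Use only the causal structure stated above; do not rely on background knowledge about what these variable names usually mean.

A backdoor path from AdSpend to PriceTier is any simple undirected path whose first edge points into AdSpend (i.e. leaves AdSpend via a parent).
Parents of AdSpend: {BrandLoyalty, Conversion, PriorPurchase, StoreType}.
Enumerating:
  P1: AdSpend <- PriorPurchase -> StoreType <- CouponUse -> PriceTier
  P2: AdSpend <- Conversion -> PriceTier
  P3: AdSpend <- StoreType <- CouponUse -> PriceTier
That exhausts the simple backdoor paths. Count: 3.

3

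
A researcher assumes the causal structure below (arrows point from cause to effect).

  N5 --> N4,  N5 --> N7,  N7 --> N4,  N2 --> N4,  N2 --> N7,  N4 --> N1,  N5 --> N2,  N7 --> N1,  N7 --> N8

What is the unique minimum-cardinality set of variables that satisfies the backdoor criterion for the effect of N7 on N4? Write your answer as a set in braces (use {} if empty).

Variables eligible for adjustment (non-descendants of N7, excluding N7 and N4): {N2, N5}.
Backdoor paths from N7 to N4:
  P1: N7 <- N5 -> N2 -> N4
  P2: N7 <- N5 -> N4
  P3: N7 <- N2 <- N5 -> N4
  P4: N7 <- N2 -> N4
The empty set is not sufficient: P1 (N7 <- N5 -> N2 -> N4) has no collider blocking it and no conditioned non-collider, so it is open.
Try {N2, N5}:
  P1: blocked at fork node N5 ∈ conditioning set.
  P2: blocked at fork node N5 ∈ conditioning set.
  P3: blocked at chain node N2 ∈ conditioning set.
  P4: blocked at fork node N2 ∈ conditioning set.
{N2, N5} contains no descendant of N7 and blocks every backdoor path.
Every element of {N2, N5} is needed (dropping N2 leaves P4 open; dropping N5 leaves P2 open), so no proper subset is valid.
Among all size-2 subsets of the eligible variables, only {N2, N5} blocks every backdoor path, so it is the unique smallest valid adjustment set.

{N2, N5}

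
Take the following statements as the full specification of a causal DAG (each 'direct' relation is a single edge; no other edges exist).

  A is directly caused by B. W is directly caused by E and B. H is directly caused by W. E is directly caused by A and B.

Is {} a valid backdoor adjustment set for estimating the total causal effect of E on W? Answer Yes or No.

No

Backdoor paths from E to W (paths whose first edge points into E):
  P1: E <- B -> W
  P2: E <- A <- B -> W
Condition 1 (no descendant of E in the set): holds — descendants of E are {H, W}; none are in {}.
Condition 2 (every backdoor path blocked by {}):
  P1: open — no interior node is in the conditioning set.
  P2: open — no interior node is in the conditioning set.
{} does not satisfy the backdoor criterion.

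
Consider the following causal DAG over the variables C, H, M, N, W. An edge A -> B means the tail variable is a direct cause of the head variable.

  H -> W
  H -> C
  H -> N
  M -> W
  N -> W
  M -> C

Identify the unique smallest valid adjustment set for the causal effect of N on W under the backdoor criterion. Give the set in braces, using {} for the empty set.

Variables eligible for adjustment (non-descendants of N, excluding N and W): {C, H, M}.
Backdoor paths from N to W:
  P1: N <- H -> C <- M -> W
  P2: N <- H -> W
The empty set is not sufficient: P2 (N <- H -> W) has no collider blocking it and no conditioned non-collider, so it is open.
Try {H}:
  P1: blocked at fork node H ∈ conditioning set.
  P2: blocked at fork node H ∈ conditioning set.
{H} contains no descendant of N and blocks every backdoor path.
No other singleton works — e.g. {M} leaves P2 open — so {H} is the unique smallest valid adjustment set.

{H}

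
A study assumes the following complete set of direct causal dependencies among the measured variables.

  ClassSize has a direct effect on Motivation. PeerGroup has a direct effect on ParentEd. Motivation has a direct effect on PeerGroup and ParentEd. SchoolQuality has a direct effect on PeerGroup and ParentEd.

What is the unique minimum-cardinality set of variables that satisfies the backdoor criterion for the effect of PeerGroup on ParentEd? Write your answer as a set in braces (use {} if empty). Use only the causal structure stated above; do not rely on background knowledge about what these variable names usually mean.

Variables eligible for adjustment (non-descendants of PeerGroup, excluding PeerGroup and ParentEd): {ClassSize, Motivation, SchoolQuality}.
Backdoor paths from PeerGroup to ParentEd:
  P1: PeerGroup <- SchoolQuality -> ParentEd
  P2: PeerGroup <- Motivation -> ParentEd
The empty set is not sufficient: P1 (PeerGroup <- SchoolQuality -> ParentEd) has no collider blocking it and no conditioned non-collider, so it is open.
Try {Motivation, SchoolQuality}:
  P1: blocked at fork node SchoolQuality ∈ conditioning set.
  P2: blocked at fork node Motivation ∈ conditioning set.
{Motivation, SchoolQuality} contains no descendant of PeerGroup and blocks every backdoor path.
Every element of {Motivation, SchoolQuality} is needed (dropping Motivation leaves P2 open; dropping SchoolQuality leaves P1 open), so no proper subset is valid.
Among all size-2 subsets of the eligible variables, only {Motivation, SchoolQuality} blocks every backdoor path, so it is the unique smallest valid adjustment set.

{Motivation, SchoolQuality}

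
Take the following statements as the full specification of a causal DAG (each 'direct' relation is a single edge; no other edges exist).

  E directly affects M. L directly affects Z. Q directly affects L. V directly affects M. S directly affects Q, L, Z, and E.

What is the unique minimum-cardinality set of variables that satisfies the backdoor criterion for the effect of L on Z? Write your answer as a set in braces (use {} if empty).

Variables eligible for adjustment (non-descendants of L, excluding L and Z): {E, M, Q, S, V}.
Backdoor paths from L to Z:
  P1: L <- S -> Z
  P2: L <- Q <- S -> Z
The empty set is not sufficient: P1 (L <- S -> Z) has no collider blocking it and no conditioned non-collider, so it is open.
Try {S}:
  P1: blocked at fork node S ∈ conditioning set.
  P2: blocked at fork node S ∈ conditioning set.
{S} contains no descendant of L and blocks every backdoor path.
No other singleton works — e.g. {V} leaves P1 open — so {S} is the unique smallest valid adjustment set.

{S}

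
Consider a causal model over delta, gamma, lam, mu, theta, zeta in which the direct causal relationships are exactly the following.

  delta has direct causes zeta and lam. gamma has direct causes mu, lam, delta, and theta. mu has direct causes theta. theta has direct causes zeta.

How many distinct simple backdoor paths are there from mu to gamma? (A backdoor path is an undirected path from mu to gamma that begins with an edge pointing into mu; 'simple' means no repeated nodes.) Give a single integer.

A backdoor path from mu to gamma is any simple undirected path whose first edge points into mu (i.e. leaves mu via a parent).
Parents of mu: {theta}.
Enumerating:
  P1: mu <- theta <- zeta -> delta <- lam -> gamma
  P2: mu <- theta <- zeta -> delta -> gamma
  P3: mu <- theta -> gamma
That exhausts the simple backdoor paths. Count: 3.

3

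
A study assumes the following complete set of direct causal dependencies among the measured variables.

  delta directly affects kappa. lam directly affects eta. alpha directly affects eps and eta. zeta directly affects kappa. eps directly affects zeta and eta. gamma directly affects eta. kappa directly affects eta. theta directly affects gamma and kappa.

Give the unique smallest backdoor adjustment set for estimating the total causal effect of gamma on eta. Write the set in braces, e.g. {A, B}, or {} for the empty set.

{theta}

Variables eligible for adjustment (non-descendants of gamma, excluding gamma and eta): {alpha, delta, eps, kappa, lam, theta, zeta}.
Backdoor paths from gamma to eta:
  P1: gamma <- theta -> kappa <- zeta <- eps <- alpha -> eta
  P2: gamma <- theta -> kappa <- zeta <- eps -> eta
  P3: gamma <- theta -> kappa -> eta
The empty set is not sufficient: P3 (gamma <- theta -> kappa -> eta) has no collider blocking it and no conditioned non-collider, so it is open.
Try {theta}:
  P1: blocked at fork node theta ∈ conditioning set.
  P2: blocked at fork node theta ∈ conditioning set.
  P3: blocked at fork node theta ∈ conditioning set.
{theta} contains no descendant of gamma and blocks every backdoor path.
No other singleton works — e.g. {alpha} leaves P3 open — so {theta} is the unique smallest valid adjustment set.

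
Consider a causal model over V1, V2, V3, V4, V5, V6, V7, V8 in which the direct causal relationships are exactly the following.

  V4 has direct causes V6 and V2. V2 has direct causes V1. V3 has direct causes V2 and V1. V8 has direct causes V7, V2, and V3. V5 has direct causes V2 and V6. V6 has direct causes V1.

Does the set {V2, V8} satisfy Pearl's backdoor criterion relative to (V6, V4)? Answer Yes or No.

Backdoor paths from V6 to V4 (paths whose first edge points into V6):
  P1: V6 <- V1 -> V2 -> V4
  P2: V6 <- V1 -> V3 <- V2 -> V4
  P3: V6 <- V1 -> V3 -> V8 <- V2 -> V4
Condition 1 (no descendant of V6 in the set): holds — descendants of V6 are {V4, V5}; none are in {V2, V8}.
Condition 2 (every backdoor path blocked by {V2, V8}):
  P1: blocked at chain node V2 ∈ conditioning set.
  P2: blocked at fork node V2 ∈ conditioning set.
  P3: blocked at fork node V2 ∈ conditioning set.
{V2, V8} satisfies the backdoor criterion.

Yes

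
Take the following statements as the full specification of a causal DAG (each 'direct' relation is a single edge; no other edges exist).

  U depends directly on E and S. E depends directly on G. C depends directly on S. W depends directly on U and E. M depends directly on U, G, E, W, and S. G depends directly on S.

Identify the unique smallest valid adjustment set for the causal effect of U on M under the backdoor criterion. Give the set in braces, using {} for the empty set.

{E, S}

Variables eligible for adjustment (non-descendants of U, excluding U and M): {C, E, G, S}.
Backdoor paths from U to M:
  P1: U <- S -> G -> E -> W -> M
  P2: U <- S -> G -> E -> M
  P3: U <- S -> G -> M
  P4: U <- S -> M
  P5: U <- E <- G <- S -> M
  P6: U <- E <- G -> M
  P7: U <- E -> W -> M
  P8: U <- E -> M
The empty set is not sufficient: P1 (U <- S -> G -> E -> W -> M) has no collider blocking it and no conditioned non-collider, so it is open.
Try {E, S}:
  P1: blocked at fork node S ∈ conditioning set.
  P2: blocked at fork node S ∈ conditioning set.
  P3: blocked at fork node S ∈ conditioning set.
  P4: blocked at fork node S ∈ conditioning set.
  P5: blocked at chain node E ∈ conditioning set.
  P6: blocked at chain node E ∈ conditioning set.
  P7: blocked at fork node E ∈ conditioning set.
  P8: blocked at fork node E ∈ conditioning set.
{E, S} contains no descendant of U and blocks every backdoor path.
Every element of {E, S} is needed (dropping E leaves P6 open; dropping S leaves P3 open), so no proper subset is valid.
Among all size-2 subsets of the eligible variables, only {E, S} blocks every backdoor path, so it is the unique smallest valid adjustment set.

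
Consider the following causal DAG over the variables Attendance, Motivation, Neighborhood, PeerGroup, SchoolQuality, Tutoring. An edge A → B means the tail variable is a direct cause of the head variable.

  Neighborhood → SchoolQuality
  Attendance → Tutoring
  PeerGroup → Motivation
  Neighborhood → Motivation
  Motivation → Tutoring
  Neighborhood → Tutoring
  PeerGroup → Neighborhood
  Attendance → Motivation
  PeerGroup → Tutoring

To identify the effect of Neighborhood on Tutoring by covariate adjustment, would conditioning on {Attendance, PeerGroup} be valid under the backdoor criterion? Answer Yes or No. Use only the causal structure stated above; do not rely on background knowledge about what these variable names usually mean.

Yes

Backdoor paths from Neighborhood to Tutoring (paths whose first edge points into Neighborhood):
  P1: Neighborhood <- PeerGroup -> Motivation <- Attendance -> Tutoring
  P2: Neighborhood <- PeerGroup -> Motivation -> Tutoring
  P3: Neighborhood <- PeerGroup -> Tutoring
Condition 1 (no descendant of Neighborhood in the set): holds — descendants of Neighborhood are {Motivation, SchoolQuality, Tutoring}; none are in {Attendance, PeerGroup}.
Condition 2 (every backdoor path blocked by {Attendance, PeerGroup}):
  P1: blocked at fork node PeerGroup ∈ conditioning set.
  P2: blocked at fork node PeerGroup ∈ conditioning set.
  P3: blocked at fork node PeerGroup ∈ conditioning set.
{Attendance, PeerGroup} satisfies the backdoor criterion.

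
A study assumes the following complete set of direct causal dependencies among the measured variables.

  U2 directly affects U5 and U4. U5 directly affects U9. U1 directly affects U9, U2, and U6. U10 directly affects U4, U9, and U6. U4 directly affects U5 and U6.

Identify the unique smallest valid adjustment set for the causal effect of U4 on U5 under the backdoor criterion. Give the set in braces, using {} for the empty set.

{U2}

Variables eligible for adjustment (non-descendants of U4, excluding U4 and U5): {U1, U10, U2}.
Backdoor paths from U4 to U5:
  P1: U4 <- U10 -> U9 <- U1 -> U2 -> U5
  P2: U4 <- U10 -> U9 <- U5
  P3: U4 <- U10 -> U6 <- U1 -> U2 -> U5
  P4: U4 <- U10 -> U6 <- U1 -> U9 <- U5
  P5: U4 <- U2 <- U1 -> U9 <- U5
  P6: U4 <- U2 <- U1 -> U6 <- U10 -> U9 <- U5
  P7: U4 <- U2 -> U5
The empty set is not sufficient: P7 (U4 <- U2 -> U5) has no collider blocking it and no conditioned non-collider, so it is open.
Try {U2}:
  P1: blocked at collider U9 (neither it nor any descendant is in the conditioning set).
  P2: blocked at collider U9 (neither it nor any descendant is in the conditioning set).
  P3: blocked at collider U6 (neither it nor any descendant is in the conditioning set).
  P4: blocked at collider U6 (neither it nor any descendant is in the conditioning set).
  P5: blocked at chain node U2 ∈ conditioning set.
  P6: blocked at chain node U2 ∈ conditioning set.
  P7: blocked at fork node U2 ∈ conditioning set.
{U2} contains no descendant of U4 and blocks every backdoor path.
No other singleton works — e.g. {U10} leaves P7 open — so {U2} is the unique smallest valid adjustment set.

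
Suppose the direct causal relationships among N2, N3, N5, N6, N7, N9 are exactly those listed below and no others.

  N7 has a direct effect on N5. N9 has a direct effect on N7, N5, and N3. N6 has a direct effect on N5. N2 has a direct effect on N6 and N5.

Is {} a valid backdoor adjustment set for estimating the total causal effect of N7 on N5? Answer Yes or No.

No

Backdoor paths from N7 to N5 (paths whose first edge points into N7):
  P1: N7 <- N9 -> N5
Condition 1 (no descendant of N7 in the set): holds — descendants of N7 are {N5}; none are in {}.
Condition 2 (every backdoor path blocked by {}):
  P1: open — no interior node is in the conditioning set.
{} does not satisfy the backdoor criterion.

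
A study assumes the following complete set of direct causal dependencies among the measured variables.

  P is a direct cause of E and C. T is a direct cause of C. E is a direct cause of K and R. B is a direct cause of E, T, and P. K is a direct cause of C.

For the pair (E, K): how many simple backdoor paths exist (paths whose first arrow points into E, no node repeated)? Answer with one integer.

4

A backdoor path from E to K is any simple undirected path whose first edge points into E (i.e. leaves E via a parent).
Parents of E: {B, P}.
Enumerating:
  P1: E <- B -> T -> C <- K
  P2: E <- B -> P -> C <- K
  P3: E <- P <- B -> T -> C <- K
  P4: E <- P -> C <- K
That exhausts the simple backdoor paths. Count: 4.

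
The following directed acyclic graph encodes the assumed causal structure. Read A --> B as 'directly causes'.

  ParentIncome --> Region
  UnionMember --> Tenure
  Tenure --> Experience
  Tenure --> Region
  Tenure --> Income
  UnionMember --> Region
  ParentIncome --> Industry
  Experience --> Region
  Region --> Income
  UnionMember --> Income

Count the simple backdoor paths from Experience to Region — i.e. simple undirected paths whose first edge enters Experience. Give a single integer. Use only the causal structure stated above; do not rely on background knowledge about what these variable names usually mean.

5

A backdoor path from Experience to Region is any simple undirected path whose first edge points into Experience (i.e. leaves Experience via a parent).
Parents of Experience: {Tenure}.
Enumerating:
  P1: Experience <- Tenure <- UnionMember -> Region
  P2: Experience <- Tenure <- UnionMember -> Income <- Region
  P3: Experience <- Tenure -> Region
  P4: Experience <- Tenure -> Income <- UnionMember -> Region
  P5: Experience <- Tenure -> Income <- Region
That exhausts the simple backdoor paths. Count: 5.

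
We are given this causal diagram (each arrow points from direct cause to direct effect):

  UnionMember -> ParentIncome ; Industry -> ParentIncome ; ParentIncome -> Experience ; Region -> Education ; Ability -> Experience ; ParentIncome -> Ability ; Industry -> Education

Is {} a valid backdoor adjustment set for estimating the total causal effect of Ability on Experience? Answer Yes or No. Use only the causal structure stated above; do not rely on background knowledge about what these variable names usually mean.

Backdoor paths from Ability to Experience (paths whose first edge points into Ability):
  P1: Ability <- ParentIncome -> Experience
Condition 1 (no descendant of Ability in the set): holds — descendants of Ability are {Experience}; none are in {}.
Condition 2 (every backdoor path blocked by {}):
  P1: open — no interior node is in the conditioning set.
{} does not satisfy the backdoor criterion.

No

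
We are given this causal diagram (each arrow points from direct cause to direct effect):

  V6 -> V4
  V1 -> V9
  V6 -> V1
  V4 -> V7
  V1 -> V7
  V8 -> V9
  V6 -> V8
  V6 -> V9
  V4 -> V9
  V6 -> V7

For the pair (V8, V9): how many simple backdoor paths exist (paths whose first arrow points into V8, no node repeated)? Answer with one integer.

7

A backdoor path from V8 to V9 is any simple undirected path whose first edge points into V8 (i.e. leaves V8 via a parent).
Parents of V8: {V6}.
Enumerating:
  P1: V8 <- V6 -> V1 -> V7 <- V4 -> V9
  P2: V8 <- V6 -> V1 -> V9
  P3: V8 <- V6 -> V4 -> V7 <- V1 -> V9
  P4: V8 <- V6 -> V4 -> V9
  P5: V8 <- V6 -> V7 <- V1 -> V9
  P6: V8 <- V6 -> V7 <- V4 -> V9
  P7: V8 <- V6 -> V9
That exhausts the simple backdoor paths. Count: 7.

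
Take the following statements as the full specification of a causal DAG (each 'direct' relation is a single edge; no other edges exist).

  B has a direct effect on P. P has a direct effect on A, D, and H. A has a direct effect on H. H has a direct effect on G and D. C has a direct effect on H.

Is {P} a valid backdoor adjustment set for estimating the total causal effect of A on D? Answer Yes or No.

Backdoor paths from A to D (paths whose first edge points into A):
  P1: A <- P -> H -> D
  P2: A <- P -> D
Condition 1 (no descendant of A in the set): holds — descendants of A are {D, G, H}; none are in {P}.
Condition 2 (every backdoor path blocked by {P}):
  P1: blocked at fork node P ∈ conditioning set.
  P2: blocked at fork node P ∈ conditioning set.
{P} satisfies the backdoor criterion.

Yes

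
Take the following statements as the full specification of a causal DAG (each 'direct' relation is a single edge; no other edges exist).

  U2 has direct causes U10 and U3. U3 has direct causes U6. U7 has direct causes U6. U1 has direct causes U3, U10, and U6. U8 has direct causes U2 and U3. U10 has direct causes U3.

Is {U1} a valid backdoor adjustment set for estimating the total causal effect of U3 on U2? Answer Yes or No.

No

Backdoor paths from U3 to U2 (paths whose first edge points into U3):
  P1: U3 <- U6 -> U1 <- U10 -> U2
Condition 1 (no descendant of U3 in the set): FAILS — U1 is a descendant of U3.
Condition 2 (every backdoor path blocked by {U1}):
  P1: open — collider(s) U1 are conditioned on (or have a conditioned descendant) and no non-collider on the path is in the set.
{U1} does not satisfy the backdoor criterion.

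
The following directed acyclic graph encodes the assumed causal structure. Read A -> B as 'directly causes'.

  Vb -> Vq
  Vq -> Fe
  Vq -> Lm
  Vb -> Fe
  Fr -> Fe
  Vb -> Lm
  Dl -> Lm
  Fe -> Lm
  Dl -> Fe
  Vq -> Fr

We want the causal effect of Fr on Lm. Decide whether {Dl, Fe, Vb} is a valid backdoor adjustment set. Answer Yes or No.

Backdoor paths from Fr to Lm (paths whose first edge points into Fr):
  P1: Fr <- Vq <- Vb -> Fe <- Dl -> Lm
  P2: Fr <- Vq <- Vb -> Fe -> Lm
  P3: Fr <- Vq <- Vb -> Lm
  P4: Fr <- Vq -> Fe <- Vb -> Lm
  P5: Fr <- Vq -> Fe <- Dl -> Lm
  P6: Fr <- Vq -> Fe -> Lm
  P7: Fr <- Vq -> Lm
Condition 1 (no descendant of Fr in the set): FAILS — Fe is a descendant of Fr.
Condition 2 (every backdoor path blocked by {Dl, Fe, Vb}):
  P1: blocked at fork node Vb ∈ conditioning set.
  P2: blocked at fork node Vb ∈ conditioning set.
  P3: blocked at fork node Vb ∈ conditioning set.
  P4: blocked at fork node Vb ∈ conditioning set.
  P5: blocked at fork node Dl ∈ conditioning set.
  P6: blocked at chain node Fe ∈ conditioning set.
  P7: open — no interior node is in the conditioning set.
{Dl, Fe, Vb} does not satisfy the backdoor criterion.

No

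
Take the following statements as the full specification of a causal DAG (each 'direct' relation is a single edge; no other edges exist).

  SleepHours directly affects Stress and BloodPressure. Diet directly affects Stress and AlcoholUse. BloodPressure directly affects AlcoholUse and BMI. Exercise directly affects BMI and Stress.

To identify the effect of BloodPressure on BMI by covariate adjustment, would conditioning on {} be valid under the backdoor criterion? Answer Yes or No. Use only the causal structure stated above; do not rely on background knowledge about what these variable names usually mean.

Yes

Backdoor paths from BloodPressure to BMI (paths whose first edge points into BloodPressure):
  P1: BloodPressure <- SleepHours -> Stress <- Exercise -> BMI
Condition 1 (no descendant of BloodPressure in the set): holds — descendants of BloodPressure are {AlcoholUse, BMI}; none are in {}.
Condition 2 (every backdoor path blocked by {}):
  P1: blocked at collider Stress (neither it nor any descendant is in the conditioning set).
{} satisfies the backdoor criterion.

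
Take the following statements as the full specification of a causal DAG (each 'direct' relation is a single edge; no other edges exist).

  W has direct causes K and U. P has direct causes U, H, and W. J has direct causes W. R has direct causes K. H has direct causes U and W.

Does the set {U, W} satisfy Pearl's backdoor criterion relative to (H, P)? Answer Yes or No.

Yes

Backdoor paths from H to P (paths whose first edge points into H):
  P1: H <- U -> W -> P
  P2: H <- U -> P
  P3: H <- W <- U -> P
  P4: H <- W -> P
Condition 1 (no descendant of H in the set): holds — descendants of H are {P}; none are in {U, W}.
Condition 2 (every backdoor path blocked by {U, W}):
  P1: blocked at fork node U ∈ conditioning set.
  P2: blocked at fork node U ∈ conditioning set.
  P3: blocked at chain node W ∈ conditioning set.
  P4: blocked at fork node W ∈ conditioning set.
{U, W} satisfies the backdoor criterion.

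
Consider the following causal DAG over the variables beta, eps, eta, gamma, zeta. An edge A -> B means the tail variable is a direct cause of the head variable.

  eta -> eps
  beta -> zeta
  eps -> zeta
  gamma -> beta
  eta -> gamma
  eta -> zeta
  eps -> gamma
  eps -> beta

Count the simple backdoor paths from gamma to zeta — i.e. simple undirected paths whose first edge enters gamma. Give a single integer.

6

A backdoor path from gamma to zeta is any simple undirected path whose first edge points into gamma (i.e. leaves gamma via a parent).
Parents of gamma: {eps, eta}.
Enumerating:
  P1: gamma <- eta -> eps -> beta -> zeta
  P2: gamma <- eta -> eps -> zeta
  P3: gamma <- eta -> zeta
  P4: gamma <- eps <- eta -> zeta
  P5: gamma <- eps -> beta -> zeta
  P6: gamma <- eps -> zeta
That exhausts the simple backdoor paths. Count: 6.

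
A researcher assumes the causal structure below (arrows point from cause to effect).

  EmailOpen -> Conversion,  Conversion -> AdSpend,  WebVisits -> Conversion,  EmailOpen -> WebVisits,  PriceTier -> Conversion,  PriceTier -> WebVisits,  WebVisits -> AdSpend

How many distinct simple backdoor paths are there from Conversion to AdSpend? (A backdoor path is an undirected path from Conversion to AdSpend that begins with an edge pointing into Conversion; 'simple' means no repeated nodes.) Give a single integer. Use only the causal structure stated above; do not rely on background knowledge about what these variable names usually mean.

3

A backdoor path from Conversion to AdSpend is any simple undirected path whose first edge points into Conversion (i.e. leaves Conversion via a parent).
Parents of Conversion: {EmailOpen, PriceTier, WebVisits}.
Enumerating:
  P1: Conversion <- PriceTier -> WebVisits -> AdSpend
  P2: Conversion <- EmailOpen -> WebVisits -> AdSpend
  P3: Conversion <- WebVisits -> AdSpend
That exhausts the simple backdoor paths. Count: 3.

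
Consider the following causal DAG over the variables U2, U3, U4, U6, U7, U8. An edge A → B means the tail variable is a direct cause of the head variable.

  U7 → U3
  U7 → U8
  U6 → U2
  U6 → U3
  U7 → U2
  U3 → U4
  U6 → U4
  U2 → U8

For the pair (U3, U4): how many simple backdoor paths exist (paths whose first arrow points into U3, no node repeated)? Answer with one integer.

A backdoor path from U3 to U4 is any simple undirected path whose first edge points into U3 (i.e. leaves U3 via a parent).
Parents of U3: {U6, U7}.
Enumerating:
  P1: U3 <- U7 -> U2 <- U6 -> U4
  P2: U3 <- U7 -> U8 <- U2 <- U6 -> U4
  P3: U3 <- U6 -> U4
That exhausts the simple backdoor paths. Count: 3.

3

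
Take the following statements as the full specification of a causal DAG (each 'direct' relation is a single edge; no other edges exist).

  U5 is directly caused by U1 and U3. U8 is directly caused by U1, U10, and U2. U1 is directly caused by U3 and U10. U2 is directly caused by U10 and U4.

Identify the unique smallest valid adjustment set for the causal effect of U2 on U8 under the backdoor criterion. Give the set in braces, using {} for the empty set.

Variables eligible for adjustment (non-descendants of U2, excluding U2 and U8): {U1, U10, U3, U4, U5}.
Backdoor paths from U2 to U8:
  P1: U2 <- U10 -> U1 -> U8
  P2: U2 <- U10 -> U8
The empty set is not sufficient: P1 (U2 <- U10 -> U1 -> U8) has no collider blocking it and no conditioned non-collider, so it is open.
Try {U10}:
  P1: blocked at fork node U10 ∈ conditioning set.
  P2: blocked at fork node U10 ∈ conditioning set.
{U10} contains no descendant of U2 and blocks every backdoor path.
No other singleton works — e.g. {U4} leaves P1 open — so {U10} is the unique smallest valid adjustment set.

{U10}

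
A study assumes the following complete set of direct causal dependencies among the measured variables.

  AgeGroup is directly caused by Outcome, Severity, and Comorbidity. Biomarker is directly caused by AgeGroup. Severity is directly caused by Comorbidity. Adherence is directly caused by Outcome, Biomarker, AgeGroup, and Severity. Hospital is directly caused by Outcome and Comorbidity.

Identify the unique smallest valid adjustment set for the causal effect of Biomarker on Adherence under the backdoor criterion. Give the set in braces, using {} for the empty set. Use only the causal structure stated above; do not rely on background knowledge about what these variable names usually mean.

{AgeGroup}

Variables eligible for adjustment (non-descendants of Biomarker, excluding Biomarker and Adherence): {AgeGroup, Comorbidity, Hospital, Outcome, Severity}.
Backdoor paths from Biomarker to Adherence:
  P1: Biomarker <- AgeGroup <- Outcome -> Hospital <- Comorbidity -> Severity -> Adherence
  P2: Biomarker <- AgeGroup <- Outcome -> Adherence
  P3: Biomarker <- AgeGroup <- Comorbidity -> Severity -> Adherence
  P4: Biomarker <- AgeGroup <- Comorbidity -> Hospital <- Outcome -> Adherence
  P5: Biomarker <- AgeGroup <- Severity <- Comorbidity -> Hospital <- Outcome -> Adherence
  P6: Biomarker <- AgeGroup <- Severity -> Adherence
  P7: Biomarker <- AgeGroup -> Adherence
The empty set is not sufficient: P2 (Biomarker <- AgeGroup <- Outcome -> Adherence) has no collider blocking it and no conditioned non-collider, so it is open.
Try {AgeGroup}:
  P1: blocked at chain node AgeGroup ∈ conditioning set.
  P2: blocked at chain node AgeGroup ∈ conditioning set.
  P3: blocked at chain node AgeGroup ∈ conditioning set.
  P4: blocked at chain node AgeGroup ∈ conditioning set.
  P5: blocked at chain node AgeGroup ∈ conditioning set.
  P6: blocked at chain node AgeGroup ∈ conditioning set.
  P7: blocked at fork node AgeGroup ∈ conditioning set.
{AgeGroup} contains no descendant of Biomarker and blocks every backdoor path.
No other singleton works — e.g. {Outcome} leaves P3 open — so {AgeGroup} is the unique smallest valid adjustment set.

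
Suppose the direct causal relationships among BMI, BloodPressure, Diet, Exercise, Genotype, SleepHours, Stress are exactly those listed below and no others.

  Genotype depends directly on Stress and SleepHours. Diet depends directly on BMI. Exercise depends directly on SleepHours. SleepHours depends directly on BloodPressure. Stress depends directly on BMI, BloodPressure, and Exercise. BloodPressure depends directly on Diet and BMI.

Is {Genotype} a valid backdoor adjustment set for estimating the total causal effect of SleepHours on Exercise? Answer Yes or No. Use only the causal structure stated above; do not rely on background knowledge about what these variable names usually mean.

No

Backdoor paths from SleepHours to Exercise (paths whose first edge points into SleepHours):
  P1: SleepHours <- BloodPressure <- BMI -> Stress <- Exercise
  P2: SleepHours <- BloodPressure <- Diet <- BMI -> Stress <- Exercise
  P3: SleepHours <- BloodPressure -> Stress <- Exercise
Condition 1 (no descendant of SleepHours in the set): FAILS — Genotype is a descendant of SleepHours.
Condition 2 (every backdoor path blocked by {Genotype}):
  P1: open — collider(s) Stress are conditioned on (or have a conditioned descendant) and no non-collider on the path is in the set.
  P2: open — collider(s) Stress are conditioned on (or have a conditioned descendant) and no non-collider on the path is in the set.
  P3: open — collider(s) Stress are conditioned on (or have a conditioned descendant) and no non-collider on the path is in the set.
{Genotype} does not satisfy the backdoor criterion.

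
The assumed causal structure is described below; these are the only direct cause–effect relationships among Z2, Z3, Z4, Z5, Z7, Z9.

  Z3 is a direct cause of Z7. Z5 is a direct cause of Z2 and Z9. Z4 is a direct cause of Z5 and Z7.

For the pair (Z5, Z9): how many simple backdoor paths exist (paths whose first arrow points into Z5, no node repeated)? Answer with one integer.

0

A backdoor path from Z5 to Z9 is any simple undirected path whose first edge points into Z5 (i.e. leaves Z5 via a parent).
Parents of Z5: {Z4}.
No simple path from any parent of Z5 reaches Z9 without revisiting Z5, so there are no backdoor paths.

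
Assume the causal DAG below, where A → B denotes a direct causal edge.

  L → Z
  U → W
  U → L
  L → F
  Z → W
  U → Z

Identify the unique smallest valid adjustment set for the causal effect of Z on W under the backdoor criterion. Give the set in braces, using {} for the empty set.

Variables eligible for adjustment (non-descendants of Z, excluding Z and W): {F, L, U}.
Backdoor paths from Z to W:
  P1: Z <- U -> W
  P2: Z <- L <- U -> W
The empty set is not sufficient: P1 (Z <- U -> W) has no collider blocking it and no conditioned non-collider, so it is open.
Try {U}:
  P1: blocked at fork node U ∈ conditioning set.
  P2: blocked at fork node U ∈ conditioning set.
{U} contains no descendant of Z and blocks every backdoor path.
No other singleton works — e.g. {L} leaves P1 open — so {U} is the unique smallest valid adjustment set.

{U}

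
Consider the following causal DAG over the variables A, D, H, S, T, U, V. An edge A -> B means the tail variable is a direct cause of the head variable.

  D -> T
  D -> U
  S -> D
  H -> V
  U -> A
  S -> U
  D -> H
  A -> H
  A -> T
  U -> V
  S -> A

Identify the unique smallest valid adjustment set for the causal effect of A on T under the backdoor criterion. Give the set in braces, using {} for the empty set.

Variables eligible for adjustment (non-descendants of A, excluding A and T): {D, S, U}.
Backdoor paths from A to T:
  P1: A <- S -> D -> T
  P2: A <- S -> U <- D -> T
  P3: A <- S -> U -> V <- H <- D -> T
  P4: A <- U <- S -> D -> T
  P5: A <- U <- D -> T
  P6: A <- U -> V <- H <- D -> T
The empty set is not sufficient: P1 (A <- S -> D -> T) has no collider blocking it and no conditioned non-collider, so it is open.
Try {D}:
  P1: blocked at chain node D ∈ conditioning set.
  P2: blocked at collider U (neither it nor any descendant is in the conditioning set).
  P3: blocked at collider V (neither it nor any descendant is in the conditioning set).
  P4: blocked at chain node D ∈ conditioning set.
  P5: blocked at fork node D ∈ conditioning set.
  P6: blocked at collider V (neither it nor any descendant is in the conditioning set).
{D} contains no descendant of A and blocks every backdoor path.
No other singleton works — e.g. {S} leaves P5 open — so {D} is the unique smallest valid adjustment set.

{D}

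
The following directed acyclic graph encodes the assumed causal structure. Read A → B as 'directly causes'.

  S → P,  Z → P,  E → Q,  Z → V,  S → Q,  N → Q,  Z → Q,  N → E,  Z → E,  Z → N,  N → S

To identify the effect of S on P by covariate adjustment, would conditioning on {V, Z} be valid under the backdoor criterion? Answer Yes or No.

Backdoor paths from S to P (paths whose first edge points into S):
  P1: S <- N <- Z -> P
  P2: S <- N -> E <- Z -> P
  P3: S <- N -> E -> Q <- Z -> P
  P4: S <- N -> Q <- Z -> P
  P5: S <- N -> Q <- E <- Z -> P
Condition 1 (no descendant of S in the set): holds — descendants of S are {P, Q}; none are in {V, Z}.
Condition 2 (every backdoor path blocked by {V, Z}):
  P1: blocked at fork node Z ∈ conditioning set.
  P2: blocked at collider E (neither it nor any descendant is in the conditioning set).
  P3: blocked at collider Q (neither it nor any descendant is in the conditioning set).
  P4: blocked at collider Q (neither it nor any descendant is in the conditioning set).
  P5: blocked at collider Q (neither it nor any descendant is in the conditioning set).
{V, Z} satisfies the backdoor criterion.

Yes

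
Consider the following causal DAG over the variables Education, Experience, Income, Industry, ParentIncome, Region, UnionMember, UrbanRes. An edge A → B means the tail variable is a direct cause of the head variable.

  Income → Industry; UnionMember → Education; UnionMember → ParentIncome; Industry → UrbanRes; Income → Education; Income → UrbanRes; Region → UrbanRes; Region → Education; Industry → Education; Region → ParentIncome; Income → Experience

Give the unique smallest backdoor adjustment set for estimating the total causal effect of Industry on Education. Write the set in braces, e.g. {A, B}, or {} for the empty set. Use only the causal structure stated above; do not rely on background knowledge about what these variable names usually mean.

Variables eligible for adjustment (non-descendants of Industry, excluding Industry and Education): {Experience, Income, ParentIncome, Region, UnionMember}.
Backdoor paths from Industry to Education:
  P1: Industry <- Income -> UrbanRes <- Region -> ParentIncome <- UnionMember -> Education
  P2: Industry <- Income -> UrbanRes <- Region -> Education
  P3: Industry <- Income -> Education
The empty set is not sufficient: P3 (Industry <- Income -> Education) has no collider blocking it and no conditioned non-collider, so it is open.
Try {Income}:
  P1: blocked at fork node Income ∈ conditioning set.
  P2: blocked at fork node Income ∈ conditioning set.
  P3: blocked at fork node Income ∈ conditioning set.
{Income} contains no descendant of Industry and blocks every backdoor path.
No other singleton works — e.g. {Experience} leaves P3 open — so {Income} is the unique smallest valid adjustment set.

{Income}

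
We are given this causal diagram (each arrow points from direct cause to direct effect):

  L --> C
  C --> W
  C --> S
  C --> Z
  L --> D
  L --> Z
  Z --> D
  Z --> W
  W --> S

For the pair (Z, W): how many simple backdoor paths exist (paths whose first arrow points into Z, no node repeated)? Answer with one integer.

4

A backdoor path from Z to W is any simple undirected path whose first edge points into Z (i.e. leaves Z via a parent).
Parents of Z: {C, L}.
Enumerating:
  P1: Z <- L -> C -> W
  P2: Z <- L -> C -> S <- W
  P3: Z <- C -> W
  P4: Z <- C -> S <- W
That exhausts the simple backdoor paths. Count: 4.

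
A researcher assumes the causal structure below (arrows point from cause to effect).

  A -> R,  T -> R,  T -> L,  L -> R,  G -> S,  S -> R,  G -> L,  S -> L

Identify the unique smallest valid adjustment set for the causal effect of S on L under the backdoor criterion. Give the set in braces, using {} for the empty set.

{G}

Variables eligible for adjustment (non-descendants of S, excluding S and L): {A, G, T}.
Backdoor paths from S to L:
  P1: S <- G -> L
The empty set is not sufficient: P1 (S <- G -> L) has no collider blocking it and no conditioned non-collider, so it is open.
Try {G}:
  P1: blocked at fork node G ∈ conditioning set.
{G} contains no descendant of S and blocks every backdoor path.
No other singleton works — e.g. {T} leaves P1 open — so {G} is the unique smallest valid adjustment set.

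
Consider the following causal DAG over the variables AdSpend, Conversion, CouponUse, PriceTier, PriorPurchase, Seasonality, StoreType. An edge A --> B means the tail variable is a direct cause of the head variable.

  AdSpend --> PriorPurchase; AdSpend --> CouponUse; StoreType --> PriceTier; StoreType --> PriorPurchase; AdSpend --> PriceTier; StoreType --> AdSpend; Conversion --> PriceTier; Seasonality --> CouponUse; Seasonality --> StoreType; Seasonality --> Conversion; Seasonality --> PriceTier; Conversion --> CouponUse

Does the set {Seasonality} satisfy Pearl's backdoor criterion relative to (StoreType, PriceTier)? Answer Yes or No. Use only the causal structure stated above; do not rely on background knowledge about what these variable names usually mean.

Yes

Backdoor paths from StoreType to PriceTier (paths whose first edge points into StoreType):
  P1: StoreType <- Seasonality -> Conversion -> CouponUse <- AdSpend -> PriceTier
  P2: StoreType <- Seasonality -> Conversion -> PriceTier
  P3: StoreType <- Seasonality -> CouponUse <- Conversion -> PriceTier
  P4: StoreType <- Seasonality -> CouponUse <- AdSpend -> PriceTier
  P5: StoreType <- Seasonality -> PriceTier
Condition 1 (no descendant of StoreType in the set): holds — descendants of StoreType are {AdSpend, CouponUse, PriceTier, PriorPurchase}; none are in {Seasonality}.
Condition 2 (every backdoor path blocked by {Seasonality}):
  P1: blocked at fork node Seasonality ∈ conditioning set.
  P2: blocked at fork node Seasonality ∈ conditioning set.
  P3: blocked at fork node Seasonality ∈ conditioning set.
  P4: blocked at fork node Seasonality ∈ conditioning set.
  P5: blocked at fork node Seasonality ∈ conditioning set.
{Seasonality} satisfies the backdoor criterion.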